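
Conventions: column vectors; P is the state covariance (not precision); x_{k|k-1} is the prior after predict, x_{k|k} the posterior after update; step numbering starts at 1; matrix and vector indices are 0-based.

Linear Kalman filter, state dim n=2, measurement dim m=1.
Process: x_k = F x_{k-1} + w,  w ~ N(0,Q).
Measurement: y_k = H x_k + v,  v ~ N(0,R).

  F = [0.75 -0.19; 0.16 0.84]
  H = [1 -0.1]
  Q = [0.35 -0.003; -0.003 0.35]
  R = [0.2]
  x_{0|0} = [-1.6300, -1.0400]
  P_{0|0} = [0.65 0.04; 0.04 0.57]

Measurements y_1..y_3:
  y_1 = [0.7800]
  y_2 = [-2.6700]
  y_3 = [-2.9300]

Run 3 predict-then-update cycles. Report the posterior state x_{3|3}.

step 1: x^-=[-1.0249, -1.1344]  P^-=[0.7248 0.0080; 0.0080 0.7796]  S=[0.9310]  K=[0.7777; -0.0751]  nu=[1.6915]  x^+=[0.2905, -1.2615]  P^+=[0.1618 0.0624; 0.0624 0.7743]
step 2: x^-=[0.4575, -1.0132]  P^-=[0.4512 -0.0698; -0.0698 0.9173]  S=[0.6743]  K=[0.6794; -0.2395]  nu=[-3.2289]  x^+=[-1.7363, -0.2399]  P^+=[0.1399 0.0400; 0.0400 0.8786]
step 3: x^-=[-1.2566, -0.4793]  P^-=[0.4490 -0.1025; -0.1025 0.9843]  S=[0.6794]  K=[0.6760; -0.2957]  nu=[-1.7213]  x^+=[-2.4203, 0.0297]  P^+=[0.1385 0.0333; 0.0333 0.9249]

x_post = [-2.4203, 0.0297]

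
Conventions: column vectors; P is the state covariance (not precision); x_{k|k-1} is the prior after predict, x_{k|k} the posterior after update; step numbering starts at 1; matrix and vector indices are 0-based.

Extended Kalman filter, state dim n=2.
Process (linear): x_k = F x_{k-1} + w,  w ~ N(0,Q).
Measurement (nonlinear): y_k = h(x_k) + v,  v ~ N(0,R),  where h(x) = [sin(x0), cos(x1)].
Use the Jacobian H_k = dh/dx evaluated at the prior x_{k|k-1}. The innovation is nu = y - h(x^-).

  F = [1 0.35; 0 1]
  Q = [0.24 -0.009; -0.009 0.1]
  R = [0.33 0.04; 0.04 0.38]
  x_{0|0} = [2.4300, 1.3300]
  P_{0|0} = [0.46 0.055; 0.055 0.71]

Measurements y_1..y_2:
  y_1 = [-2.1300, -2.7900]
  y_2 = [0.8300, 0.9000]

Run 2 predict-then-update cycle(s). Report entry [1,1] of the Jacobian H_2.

step 1: x^-=[2.8955, 1.3300]  P^-=[0.8255 0.2945; 0.2945 0.8100]  H_jac=[-0.9699 0.0000; 0.0000 -0.9711]  S=[1.1065 0.3174; 0.3174 1.1439]  K=[-0.7082 -0.0535; -0.0662 -0.6693]  nu=[-2.3736, -3.0285]  x^+=[4.7386, 3.5140]  P^+=[0.2432 0.0501; 0.0501 0.2646]
step 2: x^-=[5.9685, 3.5140]  P^-=[0.5507 0.1337; 0.1337 0.3646]  H_jac=[0.9509 0.0000; 0.0000 0.3638]  S=[0.8279 0.0863; 0.0863 0.4283]  K=[0.6339 -0.0141; 0.1239 0.2848]  nu=[1.1395, 1.8315]  x^+=[6.6651, 4.1768]  P^+=[0.2194 0.0550; 0.0550 0.3111]

H_jac[1,1] = 0.3638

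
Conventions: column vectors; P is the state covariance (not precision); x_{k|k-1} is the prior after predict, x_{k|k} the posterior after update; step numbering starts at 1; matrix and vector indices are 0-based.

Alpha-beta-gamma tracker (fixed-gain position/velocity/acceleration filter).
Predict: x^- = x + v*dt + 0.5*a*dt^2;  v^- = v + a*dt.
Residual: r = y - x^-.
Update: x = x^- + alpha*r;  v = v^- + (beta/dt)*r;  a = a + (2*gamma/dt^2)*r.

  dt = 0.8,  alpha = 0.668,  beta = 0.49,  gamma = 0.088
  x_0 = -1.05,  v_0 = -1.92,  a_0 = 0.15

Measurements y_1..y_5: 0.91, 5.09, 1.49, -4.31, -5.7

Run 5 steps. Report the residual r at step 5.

resid = -1.4894

step 1: x_pred=-2.5380  r=3.4480  x^+=-0.2347  v^+=0.3119  a^+=1.0982
step 2: x_pred=0.3662  r=4.7238  x^+=3.5217  v^+=4.0838  a^+=2.3972
step 3: x_pred=7.5558  r=-6.0658  x^+=3.5039  v^+=2.2862  a^+=0.7291
step 4: x_pred=5.5662  r=-9.8762  x^+=-1.0311  v^+=-3.1796  a^+=-1.9868
step 5: x_pred=-4.2106  r=-1.4894  x^+=-5.2055  v^+=-5.6813  a^+=-2.3964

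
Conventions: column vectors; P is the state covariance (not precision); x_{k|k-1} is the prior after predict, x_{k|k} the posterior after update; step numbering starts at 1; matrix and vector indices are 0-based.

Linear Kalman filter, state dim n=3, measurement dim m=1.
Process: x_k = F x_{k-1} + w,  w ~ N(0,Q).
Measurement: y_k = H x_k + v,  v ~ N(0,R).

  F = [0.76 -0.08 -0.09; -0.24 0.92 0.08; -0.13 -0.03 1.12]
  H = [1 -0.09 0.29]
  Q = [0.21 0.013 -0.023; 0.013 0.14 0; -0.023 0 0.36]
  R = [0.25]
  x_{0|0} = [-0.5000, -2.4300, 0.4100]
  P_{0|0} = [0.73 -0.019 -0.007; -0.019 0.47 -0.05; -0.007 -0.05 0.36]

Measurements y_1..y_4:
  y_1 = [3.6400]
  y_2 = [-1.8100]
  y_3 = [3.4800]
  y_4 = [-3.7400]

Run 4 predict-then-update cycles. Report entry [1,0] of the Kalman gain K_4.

step 1: x^-=[-0.2225, -2.0828, 0.5971]  P^-=[0.6401 -0.1671 -0.1317; -0.1671 0.5835 -0.0053; -0.1317 -0.0053 0.8296]  S=[0.9186]  K=[0.6717; -0.2407; 0.1190]  nu=[3.5019]  x^+=[2.1296, -2.9259, 1.0138]  P^+=[0.2257 -0.0186 -0.2052; -0.0186 0.5302 0.0211; -0.2052 0.0211 0.8166]
step 2: x^-=[1.7613, -3.1218, 0.9464]  P^-=[0.3810 -0.1052 -0.3050; -0.1052 0.6262 0.1466; -0.3050 0.1466 1.4468]  S=[0.5922]  K=[0.5101; -0.2010; 0.1712]  nu=[-4.1267]  x^+=[-0.3436, -2.2921, 0.2398]  P^+=[0.2270 -0.0445 -0.3567; -0.0445 0.6023 0.1670; -0.3567 0.1670 1.4294]
step 3: x^-=[-0.0994, -2.0071, 0.3820]  P^-=[0.4131 -0.1593 -0.5098; -0.1593 0.7299 0.3948; -0.5098 0.3948 2.2498]  S=[0.5706]  K=[0.4900; -0.1936; 0.1877]  nu=[3.2879]  x^+=[1.5118, -2.6436, 0.9990]  P^+=[0.2761 -0.1051 -0.5623; -0.1051 0.7085 0.4155; -0.5623 0.4155 2.2297]
step 4: x^-=[1.2706, -2.7150, 1.0017]  P^-=[0.4878 -0.2645 -0.7933; -0.2645 0.8990 0.7848; -0.7933 0.7848 3.2972]  S=[0.5688]  K=[0.4949; -0.2071; 0.1621]  nu=[-5.5454]  x^+=[-1.4736, -1.5666, 0.1027]  P^+=[0.3485 -0.2062 -0.8390; -0.2062 0.8746 0.8039; -0.8390 0.8039 3.2823]

K[1,0] = -0.2071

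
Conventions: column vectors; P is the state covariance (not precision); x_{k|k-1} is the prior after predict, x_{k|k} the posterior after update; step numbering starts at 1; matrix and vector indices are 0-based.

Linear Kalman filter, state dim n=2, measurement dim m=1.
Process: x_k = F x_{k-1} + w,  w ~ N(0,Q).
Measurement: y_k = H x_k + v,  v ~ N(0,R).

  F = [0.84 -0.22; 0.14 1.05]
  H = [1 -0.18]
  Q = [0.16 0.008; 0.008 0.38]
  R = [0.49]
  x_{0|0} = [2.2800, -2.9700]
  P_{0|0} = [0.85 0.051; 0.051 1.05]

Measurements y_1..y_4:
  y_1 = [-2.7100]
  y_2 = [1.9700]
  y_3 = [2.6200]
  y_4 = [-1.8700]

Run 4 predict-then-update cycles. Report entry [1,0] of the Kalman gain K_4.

step 1: x^-=[2.5686, -2.7993]  P^-=[0.7917 -0.0912; -0.0912 1.5693]  S=[1.3654]  K=[0.5919; -0.2737]  nu=[-5.7825]  x^+=[-0.8539, -1.2169]  P^+=[0.3134 0.1300; 0.1300 1.4670]
step 2: x^-=[-0.4495, -1.3973]  P^-=[0.4041 -0.1834; -0.1834 2.0418]  S=[1.0263]  K=[0.4259; -0.5368]  nu=[2.1680]  x^+=[0.4739, -2.5611]  P^+=[0.2179 0.0513; 0.0513 1.7460]
step 3: x^-=[0.9615, -2.6228]  P^-=[0.3793 -0.3261; -0.3261 2.3243]  S=[1.0620]  K=[0.4124; -0.7010]  nu=[1.1864]  x^+=[1.4508, -3.4544]  P^+=[0.1987 -0.0190; -0.0190 1.8025]
step 4: x^-=[1.9787, -3.4240]  P^-=[0.3945 -0.4012; -0.4012 2.3655]  S=[1.1055]  K=[0.4221; -0.7481]  nu=[-4.4650]  x^+=[0.0939, -0.0840]  P^+=[0.1975 -0.0521; -0.0521 1.7469]

K[1,0] = -0.7481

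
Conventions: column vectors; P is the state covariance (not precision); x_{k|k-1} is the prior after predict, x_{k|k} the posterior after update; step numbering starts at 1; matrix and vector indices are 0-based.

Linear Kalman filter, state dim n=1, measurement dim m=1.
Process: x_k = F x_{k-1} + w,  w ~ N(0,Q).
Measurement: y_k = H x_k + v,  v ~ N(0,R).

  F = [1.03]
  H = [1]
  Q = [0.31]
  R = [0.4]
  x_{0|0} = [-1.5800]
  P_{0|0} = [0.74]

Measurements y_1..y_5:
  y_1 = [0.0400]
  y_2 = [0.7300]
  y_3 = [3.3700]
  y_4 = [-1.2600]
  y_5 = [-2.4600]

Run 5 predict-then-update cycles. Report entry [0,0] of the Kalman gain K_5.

step 1: x^-=[-1.6274]  P^-=[1.0951]  S=[1.4951]  K=[0.7325]  nu=[1.6674]  x^+=[-0.4061]  P^+=[0.2930]
step 2: x^-=[-0.4183]  P^-=[0.6208]  S=[1.0208]  K=[0.6082]  nu=[1.1483]  x^+=[0.2801]  P^+=[0.2433]
step 3: x^-=[0.2885]  P^-=[0.5681]  S=[0.9681]  K=[0.5868]  nu=[3.0815]  x^+=[2.0967]  P^+=[0.2347]
step 4: x^-=[2.1596]  P^-=[0.5590]  S=[0.9590]  K=[0.5829]  nu=[-3.4196]  x^+=[0.1663]  P^+=[0.2332]
step 5: x^-=[0.1713]  P^-=[0.5574]  S=[0.9574]  K=[0.5822]  nu=[-2.6313]  x^+=[-1.3606]  P^+=[0.2329]

K[0,0] = 0.5822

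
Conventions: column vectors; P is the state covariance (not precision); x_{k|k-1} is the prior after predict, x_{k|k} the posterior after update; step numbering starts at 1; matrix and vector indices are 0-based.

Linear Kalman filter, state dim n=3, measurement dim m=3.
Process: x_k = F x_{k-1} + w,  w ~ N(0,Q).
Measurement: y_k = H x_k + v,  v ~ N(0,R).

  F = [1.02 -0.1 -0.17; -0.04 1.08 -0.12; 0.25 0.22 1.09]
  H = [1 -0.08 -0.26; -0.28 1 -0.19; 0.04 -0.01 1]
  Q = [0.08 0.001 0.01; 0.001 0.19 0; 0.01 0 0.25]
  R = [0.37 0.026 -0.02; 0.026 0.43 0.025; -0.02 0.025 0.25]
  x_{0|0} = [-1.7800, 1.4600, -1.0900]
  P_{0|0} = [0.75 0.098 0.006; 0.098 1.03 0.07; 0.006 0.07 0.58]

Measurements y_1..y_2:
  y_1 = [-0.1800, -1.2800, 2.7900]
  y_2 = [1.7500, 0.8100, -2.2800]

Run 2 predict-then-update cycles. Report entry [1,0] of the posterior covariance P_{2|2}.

step 1: x^-=[-1.7763, 1.7788, -1.3119]  P^-=[0.8677 -0.0334 0.0868; -0.0334 1.3744 0.2671; 0.0868 0.2671 1.0834]  S=[1.2910 -0.3830 -0.2002; -0.3830 1.8380 0.0369; -0.2002 0.0369 1.3366]  K=[0.6804 -0.0214 0.1937; 0.0824 0.7388 0.1805; -0.0443 -0.0053 0.8047]  nu=[1.3975, -3.8054, 4.1907]  x^+=[0.0676, -0.1611, 2.0187]  P^+=[0.2610 0.0911 0.0247; 0.0911 0.3616 0.0619; 0.0247 0.0619 0.2016]
step 2: x^-=[-0.2581, -0.4189, 2.1818]  P^-=[0.3359 0.0427 0.0668; 0.0427 0.5914 0.1502; 0.0668 0.1502 0.5765]  S=[0.7134 -0.0879 -0.1020; -0.0879 0.9947 0.0389; -0.1020 0.0389 0.8294]  K=[0.4602 -0.0298 0.1543; 0.0285 0.5504 0.1537; -0.0352 -0.0081 0.6925]  nu=[2.5419, 1.5712, -4.4557]  x^+=[0.1774, -0.1666, -1.0062]  P^+=[0.1767 0.0567 0.0221; 0.0567 0.2670 0.0520; 0.0221 0.0520 0.1733]

P_post[1,0] = 0.0567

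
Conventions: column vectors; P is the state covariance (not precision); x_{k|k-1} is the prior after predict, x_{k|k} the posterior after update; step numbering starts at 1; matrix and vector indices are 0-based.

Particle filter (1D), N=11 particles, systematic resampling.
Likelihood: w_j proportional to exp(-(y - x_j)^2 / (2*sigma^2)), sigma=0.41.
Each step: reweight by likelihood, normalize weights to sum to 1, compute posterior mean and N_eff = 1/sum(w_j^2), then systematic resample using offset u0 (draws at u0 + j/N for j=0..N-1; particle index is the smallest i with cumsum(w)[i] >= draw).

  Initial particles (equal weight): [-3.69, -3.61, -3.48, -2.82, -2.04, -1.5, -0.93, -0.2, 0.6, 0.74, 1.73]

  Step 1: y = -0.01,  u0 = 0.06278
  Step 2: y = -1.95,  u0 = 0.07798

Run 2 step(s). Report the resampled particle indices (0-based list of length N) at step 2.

resampled_idx = [0, 1, 1, 2, 3, 3, 4, 5, 5, 6, 6]

step 1: w=[0.0000, 0.0000, 0.0000, 0.0000, 0.0000, 0.0009, 0.0538, 0.5993, 0.2206, 0.1252, 0.0001]  mean=0.0539  Neff=2.3448  idx=[7, 7, 7, 7, 7, 7, 7, 8, 8, 9, 9]
step 2: w=[0.1429, 0.1429, 0.1429, 0.1429, 0.1429, 0.1429, 0.1429, 0.0000, 0.0000, 0.0000, 0.0000]  mean=-0.2000  Neff=7.0002  idx=[0, 1, 1, 2, 3, 3, 4, 5, 5, 6, 6]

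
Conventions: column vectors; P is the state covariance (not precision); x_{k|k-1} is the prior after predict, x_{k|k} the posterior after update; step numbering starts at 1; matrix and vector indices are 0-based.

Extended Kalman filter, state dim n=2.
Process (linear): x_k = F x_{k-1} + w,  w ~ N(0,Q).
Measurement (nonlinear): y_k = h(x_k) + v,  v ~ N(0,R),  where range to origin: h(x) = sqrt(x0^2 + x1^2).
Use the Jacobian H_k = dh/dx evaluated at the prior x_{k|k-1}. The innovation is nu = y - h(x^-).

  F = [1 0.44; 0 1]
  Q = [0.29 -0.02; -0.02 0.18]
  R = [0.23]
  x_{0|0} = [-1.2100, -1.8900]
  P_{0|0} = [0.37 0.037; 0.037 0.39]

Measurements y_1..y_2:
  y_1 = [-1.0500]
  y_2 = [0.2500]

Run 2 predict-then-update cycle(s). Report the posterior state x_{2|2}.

step 1: x^-=[-2.0416, -1.8900]  P^-=[0.7681 0.1886; 0.1886 0.5700]  H_jac=[-0.7338 -0.6793]  S=[1.0947]  K=[-0.6319; -0.4802]  nu=[-3.8321]  x^+=[0.3800, -0.0500]  P^+=[0.3309 -0.1435; -0.1435 0.3176]
step 2: x^-=[0.3580, -0.0500]  P^-=[0.5561 -0.0238; -0.0238 0.4976]  H_jac=[0.9904 -0.1383]  S=[0.7915]  K=[0.7000; -0.1167]  nu=[-0.1114]  x^+=[0.2800, -0.0370]  P^+=[0.1683 0.0409; 0.0409 0.4868]

x_post = [0.2800, -0.0370]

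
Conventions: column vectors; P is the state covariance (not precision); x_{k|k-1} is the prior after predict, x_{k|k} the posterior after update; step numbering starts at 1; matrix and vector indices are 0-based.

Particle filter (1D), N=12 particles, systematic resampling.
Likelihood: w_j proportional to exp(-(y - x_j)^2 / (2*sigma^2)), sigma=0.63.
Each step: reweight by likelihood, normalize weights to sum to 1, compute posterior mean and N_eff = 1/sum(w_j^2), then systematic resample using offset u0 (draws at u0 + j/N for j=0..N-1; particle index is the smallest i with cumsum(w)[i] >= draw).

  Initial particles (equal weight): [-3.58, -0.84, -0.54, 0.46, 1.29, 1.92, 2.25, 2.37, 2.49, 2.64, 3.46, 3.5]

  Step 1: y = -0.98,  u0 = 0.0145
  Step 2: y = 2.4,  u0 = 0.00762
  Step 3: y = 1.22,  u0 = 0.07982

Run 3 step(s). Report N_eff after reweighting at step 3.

N_eff = 10.8456

step 1: w=[0.0001, 0.5319, 0.4272, 0.0400, 0.0008, 0.0000, 0.0000, 0.0000, 0.0000, 0.0000, 0.0000, 0.0000]  mean=-0.6583  Neff=2.1415  idx=[1, 1, 1, 1, 1, 1, 1, 2, 2, 2, 2, 2]
step 2: w=[0.0170, 0.0170, 0.0170, 0.0170, 0.0170, 0.0170, 0.0170, 0.1761, 0.1761, 0.1761, 0.1761, 0.1761]  mean=-0.5758  Neff=6.3629  idx=[0, 5, 7, 7, 8, 8, 9, 9, 10, 10, 11, 11]
step 3: w=[0.0225, 0.0225, 0.0955, 0.0955, 0.0955, 0.0955, 0.0955, 0.0955, 0.0955, 0.0955, 0.0955, 0.0955]  mean=-0.5535  Neff=10.8456  idx=[2, 3, 4, 4, 5, 6, 7, 8, 9, 10, 11, 11]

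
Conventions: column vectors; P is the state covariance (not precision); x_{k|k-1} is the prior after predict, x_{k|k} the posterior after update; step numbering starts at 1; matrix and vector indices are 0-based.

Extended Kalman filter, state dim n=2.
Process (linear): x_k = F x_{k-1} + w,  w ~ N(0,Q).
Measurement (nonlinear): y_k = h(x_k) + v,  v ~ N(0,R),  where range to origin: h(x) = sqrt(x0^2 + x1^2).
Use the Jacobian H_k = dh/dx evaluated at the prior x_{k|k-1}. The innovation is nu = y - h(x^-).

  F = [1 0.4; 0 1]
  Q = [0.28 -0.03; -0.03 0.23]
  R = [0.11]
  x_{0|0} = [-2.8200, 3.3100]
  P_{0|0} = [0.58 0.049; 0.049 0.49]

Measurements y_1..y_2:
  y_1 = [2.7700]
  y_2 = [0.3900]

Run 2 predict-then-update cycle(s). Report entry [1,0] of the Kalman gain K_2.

step 1: x^-=[-1.4960, 3.3100]  P^-=[0.9776 0.2150; 0.2150 0.7200]  H_jac=[-0.4119 0.9113]  S=[0.7123]  K=[-0.2902; 0.7968]  nu=[-0.8624]  x^+=[-1.2457, 2.6229]  P^+=[0.9176 0.3797; 0.3797 0.2678]
step 2: x^-=[-0.1966, 2.6229]  P^-=[1.5442 0.4568; 0.4568 0.4978]  H_jac=[-0.0747 0.9972]  S=[0.5455]  K=[0.6235; 0.8473]  nu=[-2.2402]  x^+=[-1.5933, 0.7247]  P^+=[1.3322 0.1686; 0.1686 0.1061]

K[1,0] = 0.8473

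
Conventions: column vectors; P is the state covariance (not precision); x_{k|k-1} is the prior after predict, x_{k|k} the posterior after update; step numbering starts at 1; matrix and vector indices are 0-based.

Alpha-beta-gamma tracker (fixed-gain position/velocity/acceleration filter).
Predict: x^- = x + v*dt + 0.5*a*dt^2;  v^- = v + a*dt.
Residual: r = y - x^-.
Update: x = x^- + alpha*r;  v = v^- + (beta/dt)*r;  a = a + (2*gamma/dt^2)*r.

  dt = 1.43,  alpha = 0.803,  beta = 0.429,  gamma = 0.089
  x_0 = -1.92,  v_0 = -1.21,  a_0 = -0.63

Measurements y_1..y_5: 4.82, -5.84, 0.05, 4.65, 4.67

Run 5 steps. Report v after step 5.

v_post = 1.8785

step 1: x_pred=-4.2944  r=9.1144  x^+=3.0245  v^+=0.6234  a^+=0.1634
step 2: x_pred=4.0830  r=-9.9230  x^+=-3.8852  v^+=-2.1198  a^+=-0.7004
step 3: x_pred=-7.6326  r=7.6826  x^+=-1.4635  v^+=-0.8166  a^+=-0.0316
step 4: x_pred=-2.6636  r=7.3136  x^+=3.2092  v^+=1.3322  a^+=0.6050
step 5: x_pred=5.7329  r=-1.0629  x^+=4.8794  v^+=1.8785  a^+=0.5125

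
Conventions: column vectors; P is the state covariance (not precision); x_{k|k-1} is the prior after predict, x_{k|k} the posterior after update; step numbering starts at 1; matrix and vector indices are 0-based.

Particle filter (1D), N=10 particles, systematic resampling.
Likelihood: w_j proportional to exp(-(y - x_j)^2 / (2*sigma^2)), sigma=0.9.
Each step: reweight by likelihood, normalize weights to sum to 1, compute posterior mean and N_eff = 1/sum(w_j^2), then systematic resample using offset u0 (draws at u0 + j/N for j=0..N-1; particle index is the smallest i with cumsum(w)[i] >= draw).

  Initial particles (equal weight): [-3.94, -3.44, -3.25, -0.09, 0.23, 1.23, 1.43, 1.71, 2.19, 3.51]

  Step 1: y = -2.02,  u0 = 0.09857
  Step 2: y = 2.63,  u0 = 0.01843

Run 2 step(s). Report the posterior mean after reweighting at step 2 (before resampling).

post_mean = 1.1856

step 1: w=[0.1104, 0.3096, 0.4224, 0.1078, 0.0472, 0.0016, 0.0007, 0.0002, 0.0000, 0.0000]  mean=-2.8685  Neff=3.3295  idx=[0, 1, 1, 1, 2, 2, 2, 2, 3, 5]
step 2: w=[0.0000, 0.0000, 0.0000, 0.0000, 0.0000, 0.0000, 0.0000, 0.0000, 0.0337, 0.9663]  mean=1.1856  Neff=1.0696  idx=[8, 9, 9, 9, 9, 9, 9, 9, 9, 9]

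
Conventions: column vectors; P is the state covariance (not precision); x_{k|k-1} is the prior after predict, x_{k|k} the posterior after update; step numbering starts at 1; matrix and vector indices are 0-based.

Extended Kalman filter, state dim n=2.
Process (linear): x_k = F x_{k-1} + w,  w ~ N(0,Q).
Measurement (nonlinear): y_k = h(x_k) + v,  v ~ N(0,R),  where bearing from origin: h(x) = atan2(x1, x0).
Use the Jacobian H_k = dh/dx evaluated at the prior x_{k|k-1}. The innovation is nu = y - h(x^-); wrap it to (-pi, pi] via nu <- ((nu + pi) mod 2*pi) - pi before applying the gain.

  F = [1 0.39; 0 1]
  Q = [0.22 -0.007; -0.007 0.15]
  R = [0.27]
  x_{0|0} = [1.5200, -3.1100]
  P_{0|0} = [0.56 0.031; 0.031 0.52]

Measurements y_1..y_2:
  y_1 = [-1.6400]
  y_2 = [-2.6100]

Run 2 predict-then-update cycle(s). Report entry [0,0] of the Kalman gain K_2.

K[0,0] = 0.7946

step 1: x^-=[0.3071, -3.1100]  P^-=[0.8833 0.2268; 0.2268 0.6700]  H_jac=[0.3184 0.0314]  S=[0.3648]  K=[0.7906; 0.2557]  nu=[-0.1676]  x^+=[0.1746, -3.1529]  P^+=[0.6553 0.1530; 0.1530 0.6461]
step 2: x^-=[-1.0551, -3.1529]  P^-=[1.0929 0.3980; 0.3980 0.7961]  H_jac=[0.2852 -0.0954]  S=[0.3445]  K=[0.7946; 0.1090]  nu=[-0.7163]  x^+=[-1.6242, -3.2309]  P^+=[0.8754 0.3682; 0.3682 0.7920]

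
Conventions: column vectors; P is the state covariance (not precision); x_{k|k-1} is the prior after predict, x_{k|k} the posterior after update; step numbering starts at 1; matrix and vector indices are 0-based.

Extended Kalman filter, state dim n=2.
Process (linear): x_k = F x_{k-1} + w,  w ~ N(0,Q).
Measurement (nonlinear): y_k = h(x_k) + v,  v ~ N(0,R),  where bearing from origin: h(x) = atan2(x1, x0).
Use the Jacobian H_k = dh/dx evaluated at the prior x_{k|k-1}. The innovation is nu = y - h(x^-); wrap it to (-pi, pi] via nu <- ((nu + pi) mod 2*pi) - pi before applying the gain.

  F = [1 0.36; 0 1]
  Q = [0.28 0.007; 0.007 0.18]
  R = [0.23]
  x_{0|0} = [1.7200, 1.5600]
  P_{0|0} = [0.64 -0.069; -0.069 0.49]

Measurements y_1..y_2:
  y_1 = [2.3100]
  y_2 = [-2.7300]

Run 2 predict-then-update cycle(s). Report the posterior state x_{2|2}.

step 1: x^-=[2.2816, 1.5600]  P^-=[0.9338 0.1144; 0.1144 0.6700]  H_jac=[-0.2042 0.2987]  S=[0.3148]  K=[-0.4973; 0.5615]  nu=[1.7103]  x^+=[1.4311, 2.5204]  P^+=[0.8560 0.2023; 0.2023 0.5708]
step 2: x^-=[2.3384, 2.5204]  P^-=[1.3556 0.4148; 0.4148 0.7508]  H_jac=[-0.2132 0.1978]  S=[0.2860]  K=[-0.7237; 0.2101]  nu=[2.7304]  x^+=[0.3625, 3.0939]  P^+=[1.2058 0.4582; 0.4582 0.7381]

x_post = [0.3625, 3.0939]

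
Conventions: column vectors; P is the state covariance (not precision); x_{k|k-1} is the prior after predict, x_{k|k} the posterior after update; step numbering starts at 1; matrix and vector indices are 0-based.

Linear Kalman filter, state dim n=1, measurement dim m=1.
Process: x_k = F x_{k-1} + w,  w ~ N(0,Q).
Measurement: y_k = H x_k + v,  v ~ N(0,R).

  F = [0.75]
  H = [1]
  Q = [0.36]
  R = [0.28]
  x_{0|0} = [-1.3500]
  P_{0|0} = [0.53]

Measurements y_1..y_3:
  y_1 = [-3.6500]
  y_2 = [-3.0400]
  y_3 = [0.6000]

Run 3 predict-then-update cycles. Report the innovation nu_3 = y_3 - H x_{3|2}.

innov = [2.6301]

step 1: x^-=[-1.0125]  P^-=[0.6581]  S=[0.9381]  K=[0.7015]  nu=[-2.6375]  x^+=[-2.8628]  P^+=[0.1964]
step 2: x^-=[-2.1471]  P^-=[0.4705]  S=[0.7505]  K=[0.6269]  nu=[-0.8929]  x^+=[-2.7069]  P^+=[0.1755]
step 3: x^-=[-2.0301]  P^-=[0.4587]  S=[0.7387]  K=[0.6210]  nu=[2.6301]  x^+=[-0.3969]  P^+=[0.1739]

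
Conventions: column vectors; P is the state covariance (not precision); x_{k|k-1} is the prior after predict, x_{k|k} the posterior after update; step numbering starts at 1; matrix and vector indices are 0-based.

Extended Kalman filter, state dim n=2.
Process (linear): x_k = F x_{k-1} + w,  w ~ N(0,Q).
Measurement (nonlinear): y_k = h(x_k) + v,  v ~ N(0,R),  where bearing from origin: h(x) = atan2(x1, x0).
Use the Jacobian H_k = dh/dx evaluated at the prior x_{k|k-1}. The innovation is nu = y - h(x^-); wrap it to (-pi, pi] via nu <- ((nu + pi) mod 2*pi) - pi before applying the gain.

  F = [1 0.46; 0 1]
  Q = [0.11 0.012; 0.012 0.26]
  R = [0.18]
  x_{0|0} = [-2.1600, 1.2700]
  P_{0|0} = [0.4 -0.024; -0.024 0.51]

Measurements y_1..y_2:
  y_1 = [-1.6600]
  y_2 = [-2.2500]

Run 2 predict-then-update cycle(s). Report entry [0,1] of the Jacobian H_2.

H_jac[0,1] = -0.2880

step 1: x^-=[-1.5758, 1.2700]  P^-=[0.5958 0.2226; 0.2226 0.7700]  H_jac=[-0.3101 -0.3847]  S=[0.4043]  K=[-0.6687; -0.9033]  nu=[2.1599]  x^+=[-3.0201, -0.6811]  P^+=[0.4150 -0.0216; -0.0216 0.4401]
step 2: x^-=[-3.3334, -0.6811]  P^-=[0.5983 0.1928; 0.1928 0.7001]  H_jac=[0.0588 -0.2880]  S=[0.2336]  K=[-0.0870; -0.8145]  nu=[0.6900]  x^+=[-3.3934, -1.2431]  P^+=[0.5965 0.1762; 0.1762 0.5451]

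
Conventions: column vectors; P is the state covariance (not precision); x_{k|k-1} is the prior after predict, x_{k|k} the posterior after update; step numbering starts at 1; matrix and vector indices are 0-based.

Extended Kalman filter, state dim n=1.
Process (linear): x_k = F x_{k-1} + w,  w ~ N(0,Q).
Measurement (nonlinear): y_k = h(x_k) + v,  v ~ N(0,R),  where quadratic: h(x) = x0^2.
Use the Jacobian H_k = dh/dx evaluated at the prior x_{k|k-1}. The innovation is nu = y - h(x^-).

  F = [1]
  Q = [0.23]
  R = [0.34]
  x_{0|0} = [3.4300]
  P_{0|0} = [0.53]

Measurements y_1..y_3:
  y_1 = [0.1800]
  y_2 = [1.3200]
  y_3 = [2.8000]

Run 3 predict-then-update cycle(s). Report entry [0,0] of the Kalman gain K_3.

step 1: x^-=[3.4300]  P^-=[0.7600]  H_jac=[6.8600]  S=[36.1053]  K=[0.1444]  nu=[-11.5849]  x^+=[1.7571]  P^+=[0.0072]
step 2: x^-=[1.7571]  P^-=[0.2372]  H_jac=[3.5143]  S=[3.2689]  K=[0.2550]  nu=[-1.7675]  x^+=[1.3065]  P^+=[0.0247]
step 3: x^-=[1.3065]  P^-=[0.2547]  H_jac=[2.6130]  S=[2.0788]  K=[0.3201]  nu=[1.0931]  x^+=[1.6564]  P^+=[0.0417]

K[0,0] = 0.3201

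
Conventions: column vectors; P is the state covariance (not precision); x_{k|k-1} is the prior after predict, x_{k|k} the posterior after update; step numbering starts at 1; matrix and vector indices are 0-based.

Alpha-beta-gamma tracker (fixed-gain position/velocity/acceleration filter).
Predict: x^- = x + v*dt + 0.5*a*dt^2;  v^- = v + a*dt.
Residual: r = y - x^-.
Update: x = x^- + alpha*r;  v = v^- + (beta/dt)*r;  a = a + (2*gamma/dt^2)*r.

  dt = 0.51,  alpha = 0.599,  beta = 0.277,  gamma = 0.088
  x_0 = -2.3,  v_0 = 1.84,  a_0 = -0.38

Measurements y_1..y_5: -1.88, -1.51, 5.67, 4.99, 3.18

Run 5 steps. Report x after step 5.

x_post = 5.2761

step 1: x_pred=-1.4110  r=-0.4690  x^+=-1.6919  v^+=1.3915  a^+=-0.6973
step 2: x_pred=-1.0730  r=-0.4370  x^+=-1.3348  v^+=0.7985  a^+=-0.9931
step 3: x_pred=-1.0567  r=6.7267  x^+=2.9726  v^+=3.9455  a^+=3.5586
step 4: x_pred=5.4476  r=-0.4576  x^+=5.1735  v^+=5.5119  a^+=3.2490
step 5: x_pred=8.4071  r=-5.2271  x^+=5.2761  v^+=4.3298  a^+=-0.2880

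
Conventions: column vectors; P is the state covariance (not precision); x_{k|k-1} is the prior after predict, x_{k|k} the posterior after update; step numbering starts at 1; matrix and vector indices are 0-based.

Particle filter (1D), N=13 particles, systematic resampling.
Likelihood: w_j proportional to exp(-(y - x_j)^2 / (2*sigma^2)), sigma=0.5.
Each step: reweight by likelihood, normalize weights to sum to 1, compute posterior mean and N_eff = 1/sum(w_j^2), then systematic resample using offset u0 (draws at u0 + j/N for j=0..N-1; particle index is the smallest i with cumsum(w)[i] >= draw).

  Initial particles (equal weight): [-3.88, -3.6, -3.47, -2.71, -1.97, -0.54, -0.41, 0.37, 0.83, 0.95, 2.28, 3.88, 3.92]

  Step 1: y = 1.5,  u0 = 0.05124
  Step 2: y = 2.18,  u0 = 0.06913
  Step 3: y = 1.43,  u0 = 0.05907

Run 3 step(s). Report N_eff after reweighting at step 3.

N_eff = 11.2413

step 1: w=[0.0000, 0.0000, 0.0000, 0.0000, 0.0000, 0.0002, 0.0005, 0.0586, 0.3067, 0.4111, 0.2230, 0.0000, 0.0000]  mean=1.1748  Neff=3.1627  idx=[7, 8, 8, 8, 8, 9, 9, 9, 9, 9, 10, 10, 10]
step 2: w=[0.0004, 0.0079, 0.0079, 0.0079, 0.0079, 0.0148, 0.0148, 0.0148, 0.0148, 0.0148, 0.2980, 0.2980, 0.2980]  mean=2.1350  Neff=3.7344  idx=[7, 10, 10, 10, 10, 11, 11, 11, 11, 12, 12, 12, 12]
step 3: w=[0.1823, 0.0681, 0.0681, 0.0681, 0.0681, 0.0681, 0.0681, 0.0681, 0.0681, 0.0681, 0.0681, 0.0681, 0.0681]  mean=2.0375  Neff=11.2413  idx=[0, 0, 1, 2, 3, 4, 5, 7, 8, 9, 10, 11, 12]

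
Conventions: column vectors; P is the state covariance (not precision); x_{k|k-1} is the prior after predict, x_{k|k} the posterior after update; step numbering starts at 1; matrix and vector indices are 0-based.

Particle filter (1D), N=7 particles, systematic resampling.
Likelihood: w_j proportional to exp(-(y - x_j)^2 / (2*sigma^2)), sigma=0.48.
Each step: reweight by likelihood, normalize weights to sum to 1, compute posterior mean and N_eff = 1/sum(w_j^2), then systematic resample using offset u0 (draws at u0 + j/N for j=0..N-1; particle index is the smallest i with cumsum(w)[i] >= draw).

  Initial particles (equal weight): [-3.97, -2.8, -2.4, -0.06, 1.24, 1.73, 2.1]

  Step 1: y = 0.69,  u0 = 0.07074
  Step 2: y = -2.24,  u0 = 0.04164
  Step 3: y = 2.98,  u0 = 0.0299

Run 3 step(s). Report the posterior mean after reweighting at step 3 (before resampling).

post_mean = -0.0600

step 1: w=[0.0000, 0.0000, 0.0000, 0.3197, 0.5621, 0.1036, 0.0145]  mean=0.8876  Neff=2.3301  idx=[3, 3, 4, 4, 4, 4, 5]
step 2: w=[0.5000, 0.5000, 0.0000, 0.0000, 0.0000, 0.0000, 0.0000]  mean=-0.0600  Neff=2.0000  idx=[0, 0, 0, 0, 1, 1, 1]
step 3: w=[0.1429, 0.1429, 0.1429, 0.1429, 0.1429, 0.1429, 0.1429]  mean=-0.0600  Neff=7.0000  idx=[0, 1, 2, 3, 4, 5, 6]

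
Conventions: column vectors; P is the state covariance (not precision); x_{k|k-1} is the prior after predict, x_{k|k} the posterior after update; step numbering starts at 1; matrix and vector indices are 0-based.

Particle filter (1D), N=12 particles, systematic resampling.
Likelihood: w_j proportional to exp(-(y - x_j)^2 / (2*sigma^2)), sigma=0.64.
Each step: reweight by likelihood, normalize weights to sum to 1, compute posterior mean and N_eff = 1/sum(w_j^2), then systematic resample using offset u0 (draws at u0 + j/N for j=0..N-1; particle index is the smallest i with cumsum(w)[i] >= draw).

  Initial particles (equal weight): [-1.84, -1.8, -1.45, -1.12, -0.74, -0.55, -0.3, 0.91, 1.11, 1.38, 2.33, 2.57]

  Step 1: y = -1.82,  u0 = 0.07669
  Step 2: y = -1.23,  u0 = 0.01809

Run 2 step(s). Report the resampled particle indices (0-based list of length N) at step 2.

step 1: w=[0.2606, 0.2606, 0.2206, 0.1434, 0.0628, 0.0364, 0.0155, 0.0000, 0.0000, 0.0000, 0.0000, 0.0000]  mean=-1.5002  Neff=4.7487  idx=[0, 0, 0, 1, 1, 1, 2, 2, 3, 3, 4, 6]
step 2: w=[0.0716, 0.0716, 0.0716, 0.0758, 0.0758, 0.0758, 0.1062, 0.1062, 0.1111, 0.1111, 0.0841, 0.0392]  mean=-1.4352  Neff=11.3055  idx=[0, 1, 2, 3, 4, 5, 6, 7, 8, 9, 9, 10]

resampled_idx = [0, 1, 2, 3, 4, 5, 6, 7, 8, 9, 9, 10]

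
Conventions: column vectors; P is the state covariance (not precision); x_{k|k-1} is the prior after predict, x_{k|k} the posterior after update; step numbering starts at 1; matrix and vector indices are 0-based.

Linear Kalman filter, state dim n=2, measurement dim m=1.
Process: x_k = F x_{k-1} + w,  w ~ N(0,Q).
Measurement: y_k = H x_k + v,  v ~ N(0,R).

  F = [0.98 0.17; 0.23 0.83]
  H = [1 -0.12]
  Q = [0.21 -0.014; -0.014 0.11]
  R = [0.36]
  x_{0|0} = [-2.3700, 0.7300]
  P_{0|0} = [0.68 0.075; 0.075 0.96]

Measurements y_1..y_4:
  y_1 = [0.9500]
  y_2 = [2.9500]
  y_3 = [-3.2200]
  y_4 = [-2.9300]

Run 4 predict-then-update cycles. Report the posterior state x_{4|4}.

step 1: x^-=[-2.1985, 0.0608]  P^-=[0.9158 0.3387; 0.3387 0.8360]  S=[1.2066]  K=[0.7253; 0.1975]  nu=[3.1558]  x^+=[0.0905, 0.6842]  P^+=[0.2810 0.1658; 0.1658 0.7889]
step 2: x^-=[0.2050, 0.5887]  P^-=[0.5579 0.3020; 0.3020 0.7316]  S=[0.8560]  K=[0.6095; 0.2502]  nu=[2.8156]  x^+=[1.9210, 1.2932]  P^+=[0.2400 0.1714; 0.1714 0.6780]
step 3: x^-=[2.1025, 1.5152]  P^-=[0.5172 0.2819; 0.2819 0.6552]  S=[0.8190]  K=[0.5902; 0.2482]  nu=[-5.1406]  x^+=[-0.9316, 0.2392]  P^+=[0.2319 0.1619; 0.1619 0.6048]
step 4: x^-=[-0.8723, -0.0157]  P^-=[0.5042 0.2617; 0.2617 0.6007]  S=[0.8100]  K=[0.5836; 0.2340]  nu=[-2.0596]  x^+=[-2.0744, -0.4977]  P^+=[0.2282 0.1510; 0.1510 0.5564]

x_post = [-2.0744, -0.4977]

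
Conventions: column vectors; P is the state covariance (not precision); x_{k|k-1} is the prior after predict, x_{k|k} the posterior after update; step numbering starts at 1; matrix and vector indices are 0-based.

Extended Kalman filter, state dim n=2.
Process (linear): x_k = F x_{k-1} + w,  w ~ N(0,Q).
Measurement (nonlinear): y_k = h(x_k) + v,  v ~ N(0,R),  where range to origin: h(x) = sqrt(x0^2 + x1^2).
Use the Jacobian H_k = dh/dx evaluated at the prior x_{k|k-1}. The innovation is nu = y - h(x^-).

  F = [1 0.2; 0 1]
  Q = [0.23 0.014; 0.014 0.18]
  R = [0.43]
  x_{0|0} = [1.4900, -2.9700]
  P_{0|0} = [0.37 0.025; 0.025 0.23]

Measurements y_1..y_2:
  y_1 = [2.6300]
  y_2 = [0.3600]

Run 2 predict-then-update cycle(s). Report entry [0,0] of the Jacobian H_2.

H_jac[0,0] = 0.1040

step 1: x^-=[0.8960, -2.9700]  P^-=[0.6192 0.0850; 0.0850 0.4100]  H_jac=[0.2888 -0.9574]  S=[0.8104]  K=[0.1203; -0.4540]  nu=[-0.4722]  x^+=[0.8392, -2.7556]  P^+=[0.6075 0.1293; 0.1293 0.2429]
step 2: x^-=[0.2881, -2.7556]  P^-=[0.8989 0.1918; 0.1918 0.4229]  H_jac=[0.1040 -0.9946]  S=[0.8184]  K=[-0.1189; -0.4896]  nu=[-2.4106]  x^+=[0.5748, -1.5754]  P^+=[0.8873 0.1442; 0.1442 0.2267]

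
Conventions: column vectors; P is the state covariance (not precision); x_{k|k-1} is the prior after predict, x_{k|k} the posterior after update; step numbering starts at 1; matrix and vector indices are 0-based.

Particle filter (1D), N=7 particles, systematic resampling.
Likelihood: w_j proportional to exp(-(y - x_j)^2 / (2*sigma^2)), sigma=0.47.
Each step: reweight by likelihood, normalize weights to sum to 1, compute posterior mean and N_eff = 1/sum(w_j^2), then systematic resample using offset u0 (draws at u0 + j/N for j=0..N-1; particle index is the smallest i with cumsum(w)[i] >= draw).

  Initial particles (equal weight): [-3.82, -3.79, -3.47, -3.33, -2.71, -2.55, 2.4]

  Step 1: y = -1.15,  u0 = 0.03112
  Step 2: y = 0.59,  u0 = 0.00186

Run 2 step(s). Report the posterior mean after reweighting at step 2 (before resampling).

step 1: w=[0.0000, 0.0000, 0.0003, 0.0013, 0.2546, 0.7437, 0.0000]  mean=-2.5921  Neff=1.6183  idx=[4, 4, 5, 5, 5, 5, 5]
step 2: w=[0.0187, 0.0187, 0.1925, 0.1925, 0.1925, 0.1925, 0.1925]  mean=-2.5560  Neff=5.3756  idx=[0, 2, 3, 4, 4, 5, 6]

post_mean = -2.5560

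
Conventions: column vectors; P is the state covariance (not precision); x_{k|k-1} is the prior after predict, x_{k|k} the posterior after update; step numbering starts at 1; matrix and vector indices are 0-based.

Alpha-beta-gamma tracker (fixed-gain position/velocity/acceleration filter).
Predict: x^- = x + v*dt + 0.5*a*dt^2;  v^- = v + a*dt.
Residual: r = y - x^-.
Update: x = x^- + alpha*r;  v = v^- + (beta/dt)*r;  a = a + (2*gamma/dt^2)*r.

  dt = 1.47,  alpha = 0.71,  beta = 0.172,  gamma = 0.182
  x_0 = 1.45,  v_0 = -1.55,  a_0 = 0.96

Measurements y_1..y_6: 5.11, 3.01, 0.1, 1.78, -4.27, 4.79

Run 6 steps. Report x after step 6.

step 1: x_pred=0.2087  r=4.9013  x^+=3.6886  v^+=0.4347  a^+=1.7856
step 2: x_pred=6.2569  r=-3.2469  x^+=3.9516  v^+=2.6796  a^+=1.2387
step 3: x_pred=9.2290  r=-9.1290  x^+=2.7474  v^+=3.4323  a^+=-0.2991
step 4: x_pred=7.4698  r=-5.6898  x^+=3.4300  v^+=2.3269  a^+=-1.2575
step 5: x_pred=5.4920  r=-9.7620  x^+=-1.4390  v^+=-0.6638  a^+=-2.9019
step 6: x_pred=-5.5502  r=10.3402  x^+=1.7913  v^+=-3.7197  a^+=-1.1601

x_post = 1.7913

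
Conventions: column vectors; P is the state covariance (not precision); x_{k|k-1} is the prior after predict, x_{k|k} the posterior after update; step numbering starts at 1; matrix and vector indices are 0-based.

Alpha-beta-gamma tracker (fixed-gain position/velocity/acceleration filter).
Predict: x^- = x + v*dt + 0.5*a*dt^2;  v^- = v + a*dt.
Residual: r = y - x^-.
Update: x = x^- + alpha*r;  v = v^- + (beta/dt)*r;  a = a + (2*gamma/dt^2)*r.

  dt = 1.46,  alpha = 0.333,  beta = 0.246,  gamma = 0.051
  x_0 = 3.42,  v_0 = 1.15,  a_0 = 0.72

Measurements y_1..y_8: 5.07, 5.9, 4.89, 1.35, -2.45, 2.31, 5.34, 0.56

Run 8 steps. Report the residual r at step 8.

resid = 6.6375

step 1: x_pred=5.8664  r=-0.7964  x^+=5.6012  v^+=2.0670  a^+=0.6819
step 2: x_pred=9.3458  r=-3.4458  x^+=8.1983  v^+=2.4820  a^+=0.5170
step 3: x_pred=12.3731  r=-7.4831  x^+=9.8812  v^+=1.9760  a^+=0.1589
step 4: x_pred=12.9355  r=-11.5855  x^+=9.0775  v^+=0.2559  a^+=-0.3955
step 5: x_pred=9.0297  r=-11.4797  x^+=5.2070  v^+=-2.2557  a^+=-0.9448
step 6: x_pred=0.9067  r=1.4033  x^+=1.3740  v^+=-3.3986  a^+=-0.8776
step 7: x_pred=-4.5233  r=9.8633  x^+=-1.2388  v^+=-3.0180  a^+=-0.4057
step 8: x_pred=-6.0775  r=6.6375  x^+=-3.8672  v^+=-2.4919  a^+=-0.0880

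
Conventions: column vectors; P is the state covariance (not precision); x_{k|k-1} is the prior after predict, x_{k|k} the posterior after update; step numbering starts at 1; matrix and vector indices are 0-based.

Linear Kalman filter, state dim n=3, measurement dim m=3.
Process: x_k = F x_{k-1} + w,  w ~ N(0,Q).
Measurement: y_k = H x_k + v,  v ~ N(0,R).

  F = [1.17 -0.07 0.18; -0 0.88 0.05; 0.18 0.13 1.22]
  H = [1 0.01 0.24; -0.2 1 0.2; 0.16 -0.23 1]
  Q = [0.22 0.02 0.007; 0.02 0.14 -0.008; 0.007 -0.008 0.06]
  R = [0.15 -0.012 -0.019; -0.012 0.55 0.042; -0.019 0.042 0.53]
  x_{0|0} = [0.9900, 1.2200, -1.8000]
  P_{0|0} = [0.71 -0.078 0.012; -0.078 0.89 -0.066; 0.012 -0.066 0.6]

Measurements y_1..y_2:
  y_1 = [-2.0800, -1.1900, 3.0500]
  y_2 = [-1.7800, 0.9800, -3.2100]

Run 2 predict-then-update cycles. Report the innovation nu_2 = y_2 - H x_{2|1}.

step 1: x^-=[0.7489, 0.9836, -1.8592]  P^-=[1.2352 -0.1193 0.2909; -0.1193 0.8249 0.0469; 0.2909 0.0469 0.9718]  S=[1.5787 -0.2676 0.7372; -0.2676 1.5064 -0.0216; 0.7372 -0.0216 1.6573]  K=[0.8475 -0.0549 -0.0664; 0.0985 0.5853 -0.1339; 0.0912 0.1459 0.5693]  nu=[-2.3925, -1.6520, 5.0156]  x^+=[-1.5210, -0.8906, 0.5367]  P^+=[0.1475 0.0017 -0.0768; 0.0017 0.3108 0.0230; -0.0768 0.0230 0.3237]
step 2: x^-=[-1.6206, -0.7569, 0.2652]  P^-=[0.4007 0.0046 -0.0070; 0.0046 0.3835 0.0717; -0.0070 0.0717 0.5254]  S=[0.5781 -0.0422 0.1588; -0.0422 0.9980 0.1165; 0.1588 0.1165 1.0504]  K=[0.7004 -0.0419 -0.0478; 0.0949 0.4105 -0.0749; 0.0917 0.1292 0.4552]  nu=[-0.2154, 1.3597, -3.3900]  x^+=[-1.6663, 0.0349, -1.1221]  P^+=[0.1206 0.0025 -0.0592; 0.0025 0.2170 0.0252; -0.0592 0.0252 0.2602]

innov = [-0.2154, 1.3597, -3.3900]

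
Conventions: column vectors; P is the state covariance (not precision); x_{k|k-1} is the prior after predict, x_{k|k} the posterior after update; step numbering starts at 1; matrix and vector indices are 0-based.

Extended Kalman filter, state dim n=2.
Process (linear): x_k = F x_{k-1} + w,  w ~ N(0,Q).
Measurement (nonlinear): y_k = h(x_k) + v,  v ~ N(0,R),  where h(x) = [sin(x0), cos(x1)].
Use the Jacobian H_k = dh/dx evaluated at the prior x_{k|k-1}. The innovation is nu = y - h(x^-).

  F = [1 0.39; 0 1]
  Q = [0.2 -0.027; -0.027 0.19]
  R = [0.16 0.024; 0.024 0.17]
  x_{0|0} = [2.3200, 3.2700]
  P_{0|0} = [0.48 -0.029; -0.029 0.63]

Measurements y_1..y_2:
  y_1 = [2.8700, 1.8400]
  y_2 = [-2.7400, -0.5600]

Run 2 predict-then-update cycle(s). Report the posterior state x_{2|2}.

step 1: x^-=[3.5953, 3.2700]  P^-=[0.7532 0.1897; 0.1897 0.8200]  H_jac=[-0.8988 0.0000; 0.0000 0.1281]  S=[0.7685 0.0022; 0.0022 0.1834]  K=[-0.8813 0.1428; -0.2235 0.5750]  nu=[3.3083, 2.8318]  x^+=[1.0840, 4.1590]  P^+=[0.1531 0.0244; 0.0244 0.7215]
step 2: x^-=[2.7060, 4.1590]  P^-=[0.4819 0.2788; 0.2788 0.9115]  H_jac=[-0.9066 0.0000; 0.0000 0.8508]  S=[0.5561 -0.1911; -0.1911 0.8297]  K=[-0.7465 0.1140; -0.1449 0.9012]  nu=[-3.1619, -0.0344]  x^+=[5.0624, 4.5863]  P^+=[0.1287 0.0017; 0.0017 0.1760]

x_post = [5.0624, 4.5863]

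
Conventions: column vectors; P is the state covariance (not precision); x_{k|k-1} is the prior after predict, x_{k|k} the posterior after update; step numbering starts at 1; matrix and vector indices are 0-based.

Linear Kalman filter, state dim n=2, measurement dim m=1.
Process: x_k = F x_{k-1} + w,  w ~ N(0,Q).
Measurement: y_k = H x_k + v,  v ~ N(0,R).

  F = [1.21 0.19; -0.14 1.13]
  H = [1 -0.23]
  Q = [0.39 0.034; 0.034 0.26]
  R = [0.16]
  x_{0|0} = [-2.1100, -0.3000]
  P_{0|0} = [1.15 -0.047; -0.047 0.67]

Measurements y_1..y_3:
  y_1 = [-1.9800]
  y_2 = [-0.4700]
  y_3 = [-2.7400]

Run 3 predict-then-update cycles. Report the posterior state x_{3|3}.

step 1: x^-=[-2.6101, -0.0436]  P^-=[2.0763 -0.0800; -0.0800 1.1529]  S=[2.3341]  K=[0.8974; -0.1479]  nu=[0.6201]  x^+=[-2.0536, -0.1353]  P^+=[0.1964 0.2298; 0.2298 1.1019]
step 2: x^-=[-2.5106, 0.1346]  P^-=[0.8230 0.5454; 0.5454 1.5982]  S=[0.8167]  K=[0.8542; 0.2177]  nu=[2.0716]  x^+=[-0.7412, 0.5856]  P^+=[0.2272 0.3935; 0.3935 1.5595]
step 3: x^-=[-0.7855, 0.7655]  P^-=[0.9598 0.8579; 0.8579 2.1312]  S=[0.8379]  K=[0.9100; 0.4388]  nu=[-1.7784]  x^+=[-2.4039, -0.0150]  P^+=[0.2660 0.5233; 0.5233 1.9698]

x_post = [-2.4039, -0.0150]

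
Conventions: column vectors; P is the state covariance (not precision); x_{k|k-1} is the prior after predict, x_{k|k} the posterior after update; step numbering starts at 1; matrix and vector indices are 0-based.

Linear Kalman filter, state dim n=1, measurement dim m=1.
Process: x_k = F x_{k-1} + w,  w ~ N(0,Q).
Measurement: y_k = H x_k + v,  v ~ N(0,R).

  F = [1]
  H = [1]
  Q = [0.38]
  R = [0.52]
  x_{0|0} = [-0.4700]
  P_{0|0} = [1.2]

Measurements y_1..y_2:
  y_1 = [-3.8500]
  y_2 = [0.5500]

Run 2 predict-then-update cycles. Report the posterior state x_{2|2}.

x_post = [-0.8849]

step 1: x^-=[-0.4700]  P^-=[1.5800]  S=[2.1000]  K=[0.7524]  nu=[-3.3800]  x^+=[-3.0130]  P^+=[0.3912]
step 2: x^-=[-3.0130]  P^-=[0.7712]  S=[1.2912]  K=[0.5973]  nu=[3.5630]  x^+=[-0.8849]  P^+=[0.3106]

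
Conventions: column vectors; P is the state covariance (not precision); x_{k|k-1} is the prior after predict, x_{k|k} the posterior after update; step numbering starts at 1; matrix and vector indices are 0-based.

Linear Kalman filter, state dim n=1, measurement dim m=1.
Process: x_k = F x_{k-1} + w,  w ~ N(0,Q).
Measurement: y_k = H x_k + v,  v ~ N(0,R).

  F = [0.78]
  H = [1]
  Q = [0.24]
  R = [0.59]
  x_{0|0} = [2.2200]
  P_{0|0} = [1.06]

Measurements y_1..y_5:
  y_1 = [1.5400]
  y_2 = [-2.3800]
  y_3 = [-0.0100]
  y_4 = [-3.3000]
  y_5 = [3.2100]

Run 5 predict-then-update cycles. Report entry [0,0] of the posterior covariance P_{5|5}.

P_post[0,0] = 0.2317

step 1: x^-=[1.7316]  P^-=[0.8849]  S=[1.4749]  K=[0.6000]  nu=[-0.1916]  x^+=[1.6166]  P^+=[0.3540]
step 2: x^-=[1.2610]  P^-=[0.4554]  S=[1.0454]  K=[0.4356]  nu=[-3.6410]  x^+=[-0.3250]  P^+=[0.2570]
step 3: x^-=[-0.2535]  P^-=[0.3964]  S=[0.9864]  K=[0.4018]  nu=[0.2435]  x^+=[-0.1557]  P^+=[0.2371]
step 4: x^-=[-0.1214]  P^-=[0.3842]  S=[0.9742]  K=[0.3944]  nu=[-3.1786]  x^+=[-1.3751]  P^+=[0.2327]
step 5: x^-=[-1.0725]  P^-=[0.3816]  S=[0.9716]  K=[0.3927]  nu=[4.2825]  x^+=[0.6094]  P^+=[0.2317]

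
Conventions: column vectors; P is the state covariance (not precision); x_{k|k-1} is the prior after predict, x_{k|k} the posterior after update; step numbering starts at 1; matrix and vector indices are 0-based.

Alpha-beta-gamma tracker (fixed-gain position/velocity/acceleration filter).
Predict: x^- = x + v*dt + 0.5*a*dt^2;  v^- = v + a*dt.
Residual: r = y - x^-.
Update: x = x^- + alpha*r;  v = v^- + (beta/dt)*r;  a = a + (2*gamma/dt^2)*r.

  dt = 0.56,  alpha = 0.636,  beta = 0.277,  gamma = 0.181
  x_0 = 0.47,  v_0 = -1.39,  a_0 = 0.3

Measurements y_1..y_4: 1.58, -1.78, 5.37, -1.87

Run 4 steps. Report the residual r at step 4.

resid = -7.1996

step 1: x_pred=-0.2614  r=1.8414  x^+=0.9097  v^+=-0.3112  a^+=2.4255
step 2: x_pred=1.1158  r=-2.8958  x^+=-0.7259  v^+=-0.3853  a^+=-0.9172
step 3: x_pred=-1.0855  r=6.4555  x^+=3.0202  v^+=2.2943  a^+=6.5346
step 4: x_pred=5.3296  r=-7.1996  x^+=0.7507  v^+=2.3924  a^+=-1.7762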